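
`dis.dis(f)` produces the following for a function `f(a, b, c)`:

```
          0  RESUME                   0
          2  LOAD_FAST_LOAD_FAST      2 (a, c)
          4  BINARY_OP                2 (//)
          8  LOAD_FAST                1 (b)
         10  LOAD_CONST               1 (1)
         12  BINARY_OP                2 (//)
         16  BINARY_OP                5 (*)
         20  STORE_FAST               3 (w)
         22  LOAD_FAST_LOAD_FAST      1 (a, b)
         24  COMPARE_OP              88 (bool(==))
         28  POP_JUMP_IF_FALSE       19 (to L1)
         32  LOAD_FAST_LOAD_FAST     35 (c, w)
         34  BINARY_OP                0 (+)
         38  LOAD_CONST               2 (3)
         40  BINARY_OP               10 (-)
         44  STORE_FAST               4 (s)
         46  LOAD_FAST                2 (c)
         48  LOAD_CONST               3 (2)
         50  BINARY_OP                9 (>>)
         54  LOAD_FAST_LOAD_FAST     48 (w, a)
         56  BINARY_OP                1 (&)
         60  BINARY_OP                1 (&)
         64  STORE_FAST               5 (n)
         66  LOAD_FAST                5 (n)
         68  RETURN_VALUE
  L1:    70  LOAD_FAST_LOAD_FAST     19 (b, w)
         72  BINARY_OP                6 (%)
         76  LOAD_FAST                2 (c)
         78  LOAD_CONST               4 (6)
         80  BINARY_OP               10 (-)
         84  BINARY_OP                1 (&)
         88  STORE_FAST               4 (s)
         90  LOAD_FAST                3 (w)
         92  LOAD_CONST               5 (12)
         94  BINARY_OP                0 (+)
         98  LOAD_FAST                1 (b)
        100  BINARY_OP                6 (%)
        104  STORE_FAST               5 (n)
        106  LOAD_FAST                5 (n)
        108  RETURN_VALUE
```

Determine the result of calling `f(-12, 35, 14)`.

12

LOAD_FAST_LOAD_FAST a,c → push -12,14. Stack: [-12, 14]
BINARY_OP // → -12 // 14 = -1. Stack: [-1]
LOAD_FAST b → push 35. Stack: [-1, 35]
LOAD_CONST → push 1. Stack: [-1, 35, 1]
BINARY_OP // → 35 // 1 = 35. Stack: [-1, 35]
BINARY_OP * → -1 * 35 = -35. Stack: [-35]
STORE_FAST w → w=-35. Stack: []
LOAD_FAST_LOAD_FAST a,b → push -12,35. Stack: [-12, 35]
COMPARE_OP bool(==) → -12 vs 35 = False. Stack: [False]
POP_JUMP_IF_FALSE → pop False; jump. Stack: []
LOAD_FAST_LOAD_FAST b,w → push 35,-35. Stack: [35, -35]
BINARY_OP % → 35 % -35 = 0. Stack: [0]
LOAD_FAST c → push 14. Stack: [0, 14]
LOAD_CONST → push 6. Stack: [0, 14, 6]
BINARY_OP - → 14 - 6 = 8. Stack: [0, 8]
BINARY_OP & → 0 & 8 = 0. Stack: [0]
STORE_FAST s → s=0. Stack: []
LOAD_FAST w → push -35. Stack: [-35]
LOAD_CONST → push 12. Stack: [-35, 12]
BINARY_OP + → -35 + 12 = -23. Stack: [-23]
LOAD_FAST b → push 35. Stack: [-23, 35]
BINARY_OP % → -23 % 35 = 12. Stack: [12]
STORE_FAST n → n=12. Stack: []
LOAD_FAST n → push 12. Stack: [12]
RETURN_VALUE → return 12.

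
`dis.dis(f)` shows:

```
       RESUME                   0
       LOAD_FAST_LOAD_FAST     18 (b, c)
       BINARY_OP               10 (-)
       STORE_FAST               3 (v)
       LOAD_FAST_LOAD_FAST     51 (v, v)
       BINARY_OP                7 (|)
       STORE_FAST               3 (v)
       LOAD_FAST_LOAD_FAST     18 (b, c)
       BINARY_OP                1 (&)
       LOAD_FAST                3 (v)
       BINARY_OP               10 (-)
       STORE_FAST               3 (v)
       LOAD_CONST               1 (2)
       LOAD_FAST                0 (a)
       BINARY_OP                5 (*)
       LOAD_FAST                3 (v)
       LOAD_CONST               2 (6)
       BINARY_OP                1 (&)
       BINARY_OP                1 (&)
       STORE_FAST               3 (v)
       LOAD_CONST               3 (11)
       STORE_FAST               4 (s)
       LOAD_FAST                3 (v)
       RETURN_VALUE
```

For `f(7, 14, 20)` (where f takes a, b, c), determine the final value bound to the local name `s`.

11

LOAD_FAST_LOAD_FAST b,c → push 14,20. Stack: [14, 20]
BINARY_OP - → 14 - 20 = -6. Stack: [-6]
STORE_FAST v → v=-6. Stack: []
LOAD_FAST_LOAD_FAST v,v → push -6,-6. Stack: [-6, -6]
BINARY_OP | → -6 | -6 = -6. Stack: [-6]
STORE_FAST v → v=-6. Stack: []
LOAD_FAST_LOAD_FAST b,c → push 14,20. Stack: [14, 20]
BINARY_OP & → 14 & 20 = 4. Stack: [4]
LOAD_FAST v → push -6. Stack: [4, -6]
BINARY_OP - → 4 - -6 = 10. Stack: [10]
STORE_FAST v → v=10. Stack: []
LOAD_CONST → push 2. Stack: [2]
LOAD_FAST a → push 7. Stack: [2, 7]
BINARY_OP * → 2 * 7 = 14. Stack: [14]
LOAD_FAST v → push 10. Stack: [14, 10]
LOAD_CONST → push 6. Stack: [14, 10, 6]
BINARY_OP & → 10 & 6 = 2. Stack: [14, 2]
BINARY_OP & → 14 & 2 = 2. Stack: [2]
STORE_FAST v → v=2. Stack: []
LOAD_CONST → push 11. Stack: [11]
STORE_FAST s → s=11. Stack: []
LOAD_FAST v → push 2. Stack: [2]
RETURN_VALUE → return 2.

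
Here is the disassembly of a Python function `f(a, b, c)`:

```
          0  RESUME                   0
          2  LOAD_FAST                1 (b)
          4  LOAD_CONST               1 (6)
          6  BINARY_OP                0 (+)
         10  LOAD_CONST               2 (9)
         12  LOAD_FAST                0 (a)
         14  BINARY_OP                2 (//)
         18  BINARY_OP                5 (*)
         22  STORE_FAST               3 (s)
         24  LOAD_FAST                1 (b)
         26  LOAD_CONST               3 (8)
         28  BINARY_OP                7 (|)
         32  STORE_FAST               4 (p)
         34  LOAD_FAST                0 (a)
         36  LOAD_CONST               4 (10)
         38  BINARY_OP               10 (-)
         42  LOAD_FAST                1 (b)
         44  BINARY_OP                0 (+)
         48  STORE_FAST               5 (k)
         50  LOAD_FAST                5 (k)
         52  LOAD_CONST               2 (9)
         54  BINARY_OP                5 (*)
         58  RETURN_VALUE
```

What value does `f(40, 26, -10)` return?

504

LOAD_FAST b → push 26. Stack: [26]
LOAD_CONST → push 6. Stack: [26, 6]
BINARY_OP + → 26 + 6 = 32. Stack: [32]
LOAD_CONST → push 9. Stack: [32, 9]
LOAD_FAST a → push 40. Stack: [32, 9, 40]
BINARY_OP // → 9 // 40 = 0. Stack: [32, 0]
BINARY_OP * → 32 * 0 = 0. Stack: [0]
STORE_FAST s → s=0. Stack: []
LOAD_FAST b → push 26. Stack: [26]
LOAD_CONST → push 8. Stack: [26, 8]
BINARY_OP | → 26 | 8 = 26. Stack: [26]
STORE_FAST p → p=26. Stack: []
LOAD_FAST a → push 40. Stack: [40]
LOAD_CONST → push 10. Stack: [40, 10]
BINARY_OP - → 40 - 10 = 30. Stack: [30]
LOAD_FAST b → push 26. Stack: [30, 26]
BINARY_OP + → 30 + 26 = 56. Stack: [56]
STORE_FAST k → k=56. Stack: []
LOAD_FAST k → push 56. Stack: [56]
LOAD_CONST → push 9. Stack: [56, 9]
BINARY_OP * → 56 * 9 = 504. Stack: [504]
RETURN_VALUE → return 504.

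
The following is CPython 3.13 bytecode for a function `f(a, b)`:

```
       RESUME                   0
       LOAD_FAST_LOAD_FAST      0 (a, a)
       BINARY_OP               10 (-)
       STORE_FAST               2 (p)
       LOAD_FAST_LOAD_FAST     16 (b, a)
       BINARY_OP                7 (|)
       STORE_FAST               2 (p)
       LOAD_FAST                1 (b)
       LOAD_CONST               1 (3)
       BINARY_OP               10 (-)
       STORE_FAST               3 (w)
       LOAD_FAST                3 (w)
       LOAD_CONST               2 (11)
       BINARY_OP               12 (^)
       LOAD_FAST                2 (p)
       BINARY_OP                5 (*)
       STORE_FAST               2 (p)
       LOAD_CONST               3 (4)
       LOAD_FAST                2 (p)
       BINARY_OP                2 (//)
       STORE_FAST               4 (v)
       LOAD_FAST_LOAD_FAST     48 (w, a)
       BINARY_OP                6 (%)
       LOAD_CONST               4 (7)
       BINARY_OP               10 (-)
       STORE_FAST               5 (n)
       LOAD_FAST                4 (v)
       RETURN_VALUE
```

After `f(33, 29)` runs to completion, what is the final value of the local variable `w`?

26

LOAD_FAST_LOAD_FAST a,a → push 33,33. Stack: [33, 33]
BINARY_OP - → 33 - 33 = 0. Stack: [0]
STORE_FAST p → p=0. Stack: []
LOAD_FAST_LOAD_FAST b,a → push 29,33. Stack: [29, 33]
BINARY_OP | → 29 | 33 = 61. Stack: [61]
STORE_FAST p → p=61. Stack: []
LOAD_FAST b → push 29. Stack: [29]
LOAD_CONST → push 3. Stack: [29, 3]
BINARY_OP - → 29 - 3 = 26. Stack: [26]
STORE_FAST w → w=26. Stack: []
LOAD_FAST w → push 26. Stack: [26]
LOAD_CONST → push 11. Stack: [26, 11]
BINARY_OP ^ → 26 ^ 11 = 17. Stack: [17]
LOAD_FAST p → push 61. Stack: [17, 61]
BINARY_OP * → 17 * 61 = 1037. Stack: [1037]
STORE_FAST p → p=1037. Stack: []
LOAD_CONST → push 4. Stack: [4]
LOAD_FAST p → push 1037. Stack: [4, 1037]
BINARY_OP // → 4 // 1037 = 0. Stack: [0]
STORE_FAST v → v=0. Stack: []
LOAD_FAST_LOAD_FAST w,a → push 26,33. Stack: [26, 33]
BINARY_OP % → 26 % 33 = 26. Stack: [26]
LOAD_CONST → push 7. Stack: [26, 7]
BINARY_OP - → 26 - 7 = 19. Stack: [19]
STORE_FAST n → n=19. Stack: []
LOAD_FAST v → push 0. Stack: [0]
RETURN_VALUE → return 0.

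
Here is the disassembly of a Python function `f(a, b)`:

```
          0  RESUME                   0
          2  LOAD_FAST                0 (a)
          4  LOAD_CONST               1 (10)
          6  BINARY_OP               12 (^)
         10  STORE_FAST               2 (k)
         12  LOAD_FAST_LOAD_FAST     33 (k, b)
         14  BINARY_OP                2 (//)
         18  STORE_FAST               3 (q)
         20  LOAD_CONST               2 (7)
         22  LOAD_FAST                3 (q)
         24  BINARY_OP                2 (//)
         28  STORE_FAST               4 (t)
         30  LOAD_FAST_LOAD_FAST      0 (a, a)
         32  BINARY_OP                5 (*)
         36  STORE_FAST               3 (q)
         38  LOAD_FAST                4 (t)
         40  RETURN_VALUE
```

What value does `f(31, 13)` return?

7

LOAD_FAST a → push 31. Stack: [31]
LOAD_CONST → push 10. Stack: [31, 10]
BINARY_OP ^ → 31 ^ 10 = 21. Stack: [21]
STORE_FAST k → k=21. Stack: []
LOAD_FAST_LOAD_FAST k,b → push 21,13. Stack: [21, 13]
BINARY_OP // → 21 // 13 = 1. Stack: [1]
STORE_FAST q → q=1. Stack: []
LOAD_CONST → push 7. Stack: [7]
LOAD_FAST q → push 1. Stack: [7, 1]
BINARY_OP // → 7 // 1 = 7. Stack: [7]
STORE_FAST t → t=7. Stack: []
LOAD_FAST_LOAD_FAST a,a → push 31,31. Stack: [31, 31]
BINARY_OP * → 31 * 31 = 961. Stack: [961]
STORE_FAST q → q=961. Stack: []
LOAD_FAST t → push 7. Stack: [7]
RETURN_VALUE → return 7.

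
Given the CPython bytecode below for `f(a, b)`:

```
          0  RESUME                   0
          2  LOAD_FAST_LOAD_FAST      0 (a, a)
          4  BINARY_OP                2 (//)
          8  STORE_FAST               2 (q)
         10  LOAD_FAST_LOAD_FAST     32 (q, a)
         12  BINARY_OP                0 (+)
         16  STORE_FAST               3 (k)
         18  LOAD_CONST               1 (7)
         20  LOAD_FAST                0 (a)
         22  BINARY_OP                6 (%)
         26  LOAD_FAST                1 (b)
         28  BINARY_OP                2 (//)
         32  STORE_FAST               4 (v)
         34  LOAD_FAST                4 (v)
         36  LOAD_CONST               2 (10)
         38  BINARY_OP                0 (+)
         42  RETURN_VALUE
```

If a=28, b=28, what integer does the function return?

10

LOAD_FAST_LOAD_FAST a,a → push 28,28. Stack: [28, 28]
BINARY_OP // → 28 // 28 = 1. Stack: [1]
STORE_FAST q → q=1. Stack: []
LOAD_FAST_LOAD_FAST q,a → push 1,28. Stack: [1, 28]
BINARY_OP + → 1 + 28 = 29. Stack: [29]
STORE_FAST k → k=29. Stack: []
LOAD_CONST → push 7. Stack: [7]
LOAD_FAST a → push 28. Stack: [7, 28]
BINARY_OP % → 7 % 28 = 7. Stack: [7]
LOAD_FAST b → push 28. Stack: [7, 28]
BINARY_OP // → 7 // 28 = 0. Stack: [0]
STORE_FAST v → v=0. Stack: []
LOAD_FAST v → push 0. Stack: [0]
LOAD_CONST → push 10. Stack: [0, 10]
BINARY_OP + → 0 + 10 = 10. Stack: [10]
RETURN_VALUE → return 10.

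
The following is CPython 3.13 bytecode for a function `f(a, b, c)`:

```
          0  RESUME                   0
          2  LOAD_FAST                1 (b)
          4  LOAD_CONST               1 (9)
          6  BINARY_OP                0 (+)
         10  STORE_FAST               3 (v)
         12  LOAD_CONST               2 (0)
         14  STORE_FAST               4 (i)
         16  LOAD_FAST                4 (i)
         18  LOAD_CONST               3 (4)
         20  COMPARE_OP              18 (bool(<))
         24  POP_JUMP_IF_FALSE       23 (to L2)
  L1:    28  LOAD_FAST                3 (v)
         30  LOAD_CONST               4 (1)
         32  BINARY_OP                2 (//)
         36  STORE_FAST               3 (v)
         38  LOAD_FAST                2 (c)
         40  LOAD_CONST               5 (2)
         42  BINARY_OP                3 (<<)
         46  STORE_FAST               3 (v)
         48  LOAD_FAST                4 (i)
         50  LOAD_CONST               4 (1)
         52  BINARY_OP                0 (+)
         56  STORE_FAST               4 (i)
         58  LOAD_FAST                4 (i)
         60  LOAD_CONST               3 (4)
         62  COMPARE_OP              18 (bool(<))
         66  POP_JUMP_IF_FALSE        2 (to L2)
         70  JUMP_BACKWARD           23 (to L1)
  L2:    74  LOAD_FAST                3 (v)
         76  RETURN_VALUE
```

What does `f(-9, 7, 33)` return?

132

LOAD_FAST b → push 7
LOAD_CONST → push 9
BINARY_OP + → 7 + 9 = 16
STORE_FAST v → v=16
LOAD_CONST → push 0
STORE_FAST i → i=0
LOAD_FAST i → push 0
LOAD_CONST → push 4
COMPARE_OP bool(<) → 0 vs 4 = True
POP_JUMP_IF_FALSE → pop True; no jump
LOAD_FAST v → push 16
LOAD_CONST → push 1
BINARY_OP // → 16 // 1 = 16
STORE_FAST v → v=16
LOAD_FAST c → push 33
LOAD_CONST → push 2
BINARY_OP << → 33 << 2 = 132
STORE_FAST v → v=132
LOAD_FAST i → push 0
LOAD_CONST → push 1
BINARY_OP + → 0 + 1 = 1
STORE_FAST i → i=1
LOAD_FAST i → push 1
LOAD_CONST → push 4
COMPARE_OP bool(<) → 1 vs 4 = True
POP_JUMP_IF_FALSE → pop True; no jump
LOAD_FAST v → push 132
LOAD_CONST → push 1
BINARY_OP // → 132 // 1 = 132
STORE_FAST v → v=132
LOAD_FAST c → push 33
LOAD_CONST → push 2
BINARY_OP << → 33 << 2 = 132
STORE_FAST v → v=132
LOAD_FAST i → push 1
LOAD_CONST → push 1
BINARY_OP + → 1 + 1 = 2
STORE_FAST i → i=2
LOAD_FAST i → push 2
LOAD_CONST → push 4
COMPARE_OP bool(<) → 2 vs 4 = True
POP_JUMP_IF_FALSE → pop True; no jump
LOAD_FAST v → push 132
LOAD_CONST → push 1
BINARY_OP // → 132 // 1 = 132
STORE_FAST v → v=132
LOAD_FAST c → push 33
LOAD_CONST → push 2
BINARY_OP << → 33 << 2 = 132
STORE_FAST v → v=132
LOAD_FAST i → push 2
LOAD_CONST → push 1
BINARY_OP + → 2 + 1 = 3
STORE_FAST i → i=3
LOAD_FAST i → push 3
LOAD_CONST → push 4
COMPARE_OP bool(<) → 3 vs 4 = True
POP_JUMP_IF_FALSE → pop True; no jump
LOAD_FAST v → push 132
LOAD_CONST → push 1
BINARY_OP // → 132 // 1 = 132
STORE_FAST v → v=132
LOAD_FAST c → push 33
LOAD_CONST → push 2
BINARY_OP << → 33 << 2 = 132
STORE_FAST v → v=132
LOAD_FAST i → push 3
LOAD_CONST → push 1
BINARY_OP + → 3 + 1 = 4
STORE_FAST i → i=4
LOAD_FAST i → push 4
LOAD_CONST → push 4
COMPARE_OP bool(<) → 4 vs 4 = False
POP_JUMP_IF_FALSE → pop False; jump
LOAD_FAST v → push 132
RETURN_VALUE → return 132.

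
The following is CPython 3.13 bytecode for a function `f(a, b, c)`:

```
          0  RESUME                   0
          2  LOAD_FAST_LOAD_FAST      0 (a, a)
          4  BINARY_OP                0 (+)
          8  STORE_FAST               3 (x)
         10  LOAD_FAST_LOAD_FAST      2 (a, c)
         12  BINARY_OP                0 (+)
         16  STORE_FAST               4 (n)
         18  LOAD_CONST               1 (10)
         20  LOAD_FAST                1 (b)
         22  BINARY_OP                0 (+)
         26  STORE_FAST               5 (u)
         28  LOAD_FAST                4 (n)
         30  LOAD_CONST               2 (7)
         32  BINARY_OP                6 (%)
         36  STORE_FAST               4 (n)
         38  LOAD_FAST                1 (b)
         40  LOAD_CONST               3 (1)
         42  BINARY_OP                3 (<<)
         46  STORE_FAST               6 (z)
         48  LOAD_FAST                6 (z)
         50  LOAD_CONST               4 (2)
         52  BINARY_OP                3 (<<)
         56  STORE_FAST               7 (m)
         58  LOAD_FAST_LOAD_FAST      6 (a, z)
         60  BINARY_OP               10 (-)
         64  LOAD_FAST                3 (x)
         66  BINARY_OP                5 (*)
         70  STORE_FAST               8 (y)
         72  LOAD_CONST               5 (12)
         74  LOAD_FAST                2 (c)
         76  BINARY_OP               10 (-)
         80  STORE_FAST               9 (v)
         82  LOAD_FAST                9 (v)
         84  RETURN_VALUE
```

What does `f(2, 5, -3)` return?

LOAD_FAST_LOAD_FAST a,a → push 2,2. Stack: [2, 2]
BINARY_OP + → 2 + 2 = 4. Stack: [4]
STORE_FAST x → x=4. Stack: []
LOAD_FAST_LOAD_FAST a,c → push 2,-3. Stack: [2, -3]
BINARY_OP + → 2 + -3 = -1. Stack: [-1]
STORE_FAST n → n=-1. Stack: []
LOAD_CONST → push 10. Stack: [10]
LOAD_FAST b → push 5. Stack: [10, 5]
BINARY_OP + → 10 + 5 = 15. Stack: [15]
STORE_FAST u → u=15. Stack: []
LOAD_FAST n → push -1. Stack: [-1]
LOAD_CONST → push 7. Stack: [-1, 7]
BINARY_OP % → -1 % 7 = 6. Stack: [6]
STORE_FAST n → n=6. Stack: []
LOAD_FAST b → push 5. Stack: [5]
LOAD_CONST → push 1. Stack: [5, 1]
BINARY_OP << → 5 << 1 = 10. Stack: [10]
STORE_FAST z → z=10. Stack: []
LOAD_FAST z → push 10. Stack: [10]
LOAD_CONST → push 2. Stack: [10, 2]
BINARY_OP << → 10 << 2 = 40. Stack: [40]
STORE_FAST m → m=40. Stack: []
LOAD_FAST_LOAD_FAST a,z → push 2,10. Stack: [2, 10]
BINARY_OP - → 2 - 10 = -8. Stack: [-8]
LOAD_FAST x → push 4. Stack: [-8, 4]
BINARY_OP * → -8 * 4 = -32. Stack: [-32]
STORE_FAST y → y=-32. Stack: []
LOAD_CONST → push 12. Stack: [12]
LOAD_FAST c → push -3. Stack: [12, -3]
BINARY_OP - → 12 - -3 = 15. Stack: [15]
STORE_FAST v → v=15. Stack: []
LOAD_FAST v → push 15. Stack: [15]
RETURN_VALUE → return 15.

15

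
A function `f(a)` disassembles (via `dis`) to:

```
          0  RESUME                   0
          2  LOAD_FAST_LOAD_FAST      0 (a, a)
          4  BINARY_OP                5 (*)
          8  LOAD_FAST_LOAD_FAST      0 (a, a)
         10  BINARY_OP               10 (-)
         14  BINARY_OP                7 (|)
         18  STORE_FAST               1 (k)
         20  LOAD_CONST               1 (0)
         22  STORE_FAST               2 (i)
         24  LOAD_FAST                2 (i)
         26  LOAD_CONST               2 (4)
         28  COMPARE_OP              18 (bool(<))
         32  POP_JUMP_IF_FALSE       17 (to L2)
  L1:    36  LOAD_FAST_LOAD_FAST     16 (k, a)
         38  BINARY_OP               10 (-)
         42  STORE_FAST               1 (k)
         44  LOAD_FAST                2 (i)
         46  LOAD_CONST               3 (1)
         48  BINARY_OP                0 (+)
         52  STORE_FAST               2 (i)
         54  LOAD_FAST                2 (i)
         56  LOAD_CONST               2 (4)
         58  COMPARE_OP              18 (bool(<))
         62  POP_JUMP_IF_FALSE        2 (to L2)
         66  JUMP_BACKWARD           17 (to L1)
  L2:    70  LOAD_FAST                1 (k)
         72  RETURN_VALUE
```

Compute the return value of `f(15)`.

165

LOAD_FAST_LOAD_FAST a,a → push 15,15. Stack: [15, 15]
BINARY_OP * → 15 * 15 = 225. Stack: [225]
LOAD_FAST_LOAD_FAST a,a → push 15,15. Stack: [225, 15, 15]
BINARY_OP - → 15 - 15 = 0. Stack: [225, 0]
BINARY_OP | → 225 | 0 = 225. Stack: [225]
STORE_FAST k → k=225. Stack: []
LOAD_CONST → push 0. Stack: [0]
STORE_FAST i → i=0. Stack: []
LOAD_FAST i → push 0. Stack: [0]
LOAD_CONST → push 4. Stack: [0, 4]
COMPARE_OP bool(<) → 0 vs 4 = True. Stack: [True]
POP_JUMP_IF_FALSE → pop True; no jump. Stack: []
LOAD_FAST_LOAD_FAST k,a → push 225,15. Stack: [225, 15]
BINARY_OP - → 225 - 15 = 210. Stack: [210]
STORE_FAST k → k=210. Stack: []
LOAD_FAST i → push 0. Stack: [0]
LOAD_CONST → push 1. Stack: [0, 1]
BINARY_OP + → 0 + 1 = 1. Stack: [1]
STORE_FAST i → i=1. Stack: []
LOAD_FAST i → push 1. Stack: [1]
LOAD_CONST → push 4. Stack: [1, 4]
COMPARE_OP bool(<) → 1 vs 4 = True. Stack: [True]
POP_JUMP_IF_FALSE → pop True; no jump. Stack: []
LOAD_FAST_LOAD_FAST k,a → push 210,15. Stack: [210, 15]
BINARY_OP - → 210 - 15 = 195. Stack: [195]
STORE_FAST k → k=195. Stack: []
LOAD_FAST i → push 1. Stack: [1]
LOAD_CONST → push 1. Stack: [1, 1]
BINARY_OP + → 1 + 1 = 2. Stack: [2]
STORE_FAST i → i=2. Stack: []
LOAD_FAST i → push 2. Stack: [2]
LOAD_CONST → push 4. Stack: [2, 4]
COMPARE_OP bool(<) → 2 vs 4 = True. Stack: [True]
POP_JUMP_IF_FALSE → pop True; no jump. Stack: []
LOAD_FAST_LOAD_FAST k,a → push 195,15. Stack: [195, 15]
BINARY_OP - → 195 - 15 = 180. Stack: [180]
STORE_FAST k → k=180. Stack: []
LOAD_FAST i → push 2. Stack: [2]
LOAD_CONST → push 1. Stack: [2, 1]
BINARY_OP + → 2 + 1 = 3. Stack: [3]
STORE_FAST i → i=3. Stack: []
LOAD_FAST i → push 3. Stack: [3]
LOAD_CONST → push 4. Stack: [3, 4]
COMPARE_OP bool(<) → 3 vs 4 = True. Stack: [True]
POP_JUMP_IF_FALSE → pop True; no jump. Stack: []
LOAD_FAST_LOAD_FAST k,a → push 180,15. Stack: [180, 15]
BINARY_OP - → 180 - 15 = 165. Stack: [165]
STORE_FAST k → k=165. Stack: []
LOAD_FAST i → push 3. Stack: [3]
LOAD_CONST → push 1. Stack: [3, 1]
BINARY_OP + → 3 + 1 = 4. Stack: [4]
STORE_FAST i → i=4. Stack: []
LOAD_FAST i → push 4. Stack: [4]
LOAD_CONST → push 4. Stack: [4, 4]
COMPARE_OP bool(<) → 4 vs 4 = False. Stack: [False]
POP_JUMP_IF_FALSE → pop False; jump. Stack: []
LOAD_FAST k → push 165. Stack: [165]
RETURN_VALUE → return 165.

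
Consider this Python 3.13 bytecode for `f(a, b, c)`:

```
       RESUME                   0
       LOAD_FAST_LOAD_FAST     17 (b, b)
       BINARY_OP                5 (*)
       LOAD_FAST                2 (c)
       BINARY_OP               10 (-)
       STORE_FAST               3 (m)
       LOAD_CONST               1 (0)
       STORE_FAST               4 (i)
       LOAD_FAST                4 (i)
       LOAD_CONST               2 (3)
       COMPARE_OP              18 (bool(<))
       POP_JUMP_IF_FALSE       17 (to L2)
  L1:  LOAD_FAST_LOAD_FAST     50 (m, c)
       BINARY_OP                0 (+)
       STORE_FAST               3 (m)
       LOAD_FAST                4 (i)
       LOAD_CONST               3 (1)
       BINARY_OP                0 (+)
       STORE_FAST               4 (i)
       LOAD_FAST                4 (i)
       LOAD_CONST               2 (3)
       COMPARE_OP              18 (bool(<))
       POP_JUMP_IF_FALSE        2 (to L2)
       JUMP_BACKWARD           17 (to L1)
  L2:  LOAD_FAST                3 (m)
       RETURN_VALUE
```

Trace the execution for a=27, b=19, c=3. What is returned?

367

LOAD_FAST_LOAD_FAST b,b → push 19,19. Stack: [19, 19]
BINARY_OP * → 19 * 19 = 361. Stack: [361]
LOAD_FAST c → push 3. Stack: [361, 3]
BINARY_OP - → 361 - 3 = 358. Stack: [358]
STORE_FAST m → m=358. Stack: []
LOAD_CONST → push 0. Stack: [0]
STORE_FAST i → i=0. Stack: []
LOAD_FAST i → push 0. Stack: [0]
LOAD_CONST → push 3. Stack: [0, 3]
COMPARE_OP bool(<) → 0 vs 3 = True. Stack: [True]
POP_JUMP_IF_FALSE → pop True; no jump. Stack: []
LOAD_FAST_LOAD_FAST m,c → push 358,3. Stack: [358, 3]
BINARY_OP + → 358 + 3 = 361. Stack: [361]
STORE_FAST m → m=361. Stack: []
LOAD_FAST i → push 0. Stack: [0]
LOAD_CONST → push 1. Stack: [0, 1]
BINARY_OP + → 0 + 1 = 1. Stack: [1]
STORE_FAST i → i=1. Stack: []
LOAD_FAST i → push 1. Stack: [1]
LOAD_CONST → push 3. Stack: [1, 3]
COMPARE_OP bool(<) → 1 vs 3 = True. Stack: [True]
POP_JUMP_IF_FALSE → pop True; no jump. Stack: []
LOAD_FAST_LOAD_FAST m,c → push 361,3. Stack: [361, 3]
BINARY_OP + → 361 + 3 = 364. Stack: [364]
STORE_FAST m → m=364. Stack: []
LOAD_FAST i → push 1. Stack: [1]
LOAD_CONST → push 1. Stack: [1, 1]
BINARY_OP + → 1 + 1 = 2. Stack: [2]
STORE_FAST i → i=2. Stack: []
LOAD_FAST i → push 2. Stack: [2]
LOAD_CONST → push 3. Stack: [2, 3]
COMPARE_OP bool(<) → 2 vs 3 = True. Stack: [True]
POP_JUMP_IF_FALSE → pop True; no jump. Stack: []
LOAD_FAST_LOAD_FAST m,c → push 364,3. Stack: [364, 3]
BINARY_OP + → 364 + 3 = 367. Stack: [367]
STORE_FAST m → m=367. Stack: []
LOAD_FAST i → push 2. Stack: [2]
LOAD_CONST → push 1. Stack: [2, 1]
BINARY_OP + → 2 + 1 = 3. Stack: [3]
STORE_FAST i → i=3. Stack: []
LOAD_FAST i → push 3. Stack: [3]
LOAD_CONST → push 3. Stack: [3, 3]
COMPARE_OP bool(<) → 3 vs 3 = False. Stack: [False]
POP_JUMP_IF_FALSE → pop False; jump. Stack: []
LOAD_FAST m → push 367. Stack: [367]
RETURN_VALUE → return 367.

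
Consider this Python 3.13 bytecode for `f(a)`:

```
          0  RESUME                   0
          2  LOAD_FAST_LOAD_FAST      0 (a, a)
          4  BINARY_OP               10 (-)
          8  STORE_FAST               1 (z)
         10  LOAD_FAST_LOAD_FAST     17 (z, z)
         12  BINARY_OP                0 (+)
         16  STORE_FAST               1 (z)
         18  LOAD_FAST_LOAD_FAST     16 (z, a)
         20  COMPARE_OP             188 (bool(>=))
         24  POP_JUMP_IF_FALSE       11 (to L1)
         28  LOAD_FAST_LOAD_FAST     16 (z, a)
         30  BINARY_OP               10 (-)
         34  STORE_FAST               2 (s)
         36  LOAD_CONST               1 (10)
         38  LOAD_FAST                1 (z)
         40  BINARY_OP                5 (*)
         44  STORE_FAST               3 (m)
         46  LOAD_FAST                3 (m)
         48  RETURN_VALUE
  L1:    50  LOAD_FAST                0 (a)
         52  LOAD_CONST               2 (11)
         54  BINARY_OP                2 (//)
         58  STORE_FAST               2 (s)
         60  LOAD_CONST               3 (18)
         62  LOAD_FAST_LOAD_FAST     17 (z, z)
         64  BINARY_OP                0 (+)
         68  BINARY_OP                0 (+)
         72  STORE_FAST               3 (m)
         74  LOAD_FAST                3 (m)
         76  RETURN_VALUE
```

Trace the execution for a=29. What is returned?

18

LOAD_FAST_LOAD_FAST a,a → push 29,29. Stack: [29, 29]
BINARY_OP - → 29 - 29 = 0. Stack: [0]
STORE_FAST z → z=0. Stack: []
LOAD_FAST_LOAD_FAST z,z → push 0,0. Stack: [0, 0]
BINARY_OP + → 0 + 0 = 0. Stack: [0]
STORE_FAST z → z=0. Stack: []
LOAD_FAST_LOAD_FAST z,a → push 0,29. Stack: [0, 29]
COMPARE_OP bool(>=) → 0 vs 29 = False. Stack: [False]
POP_JUMP_IF_FALSE → pop False; jump. Stack: []
LOAD_FAST a → push 29. Stack: [29]
LOAD_CONST → push 11. Stack: [29, 11]
BINARY_OP // → 29 // 11 = 2. Stack: [2]
STORE_FAST s → s=2. Stack: []
LOAD_CONST → push 18. Stack: [18]
LOAD_FAST_LOAD_FAST z,z → push 0,0. Stack: [18, 0, 0]
BINARY_OP + → 0 + 0 = 0. Stack: [18, 0]
BINARY_OP + → 18 + 0 = 18. Stack: [18]
STORE_FAST m → m=18. Stack: []
LOAD_FAST m → push 18. Stack: [18]
RETURN_VALUE → return 18.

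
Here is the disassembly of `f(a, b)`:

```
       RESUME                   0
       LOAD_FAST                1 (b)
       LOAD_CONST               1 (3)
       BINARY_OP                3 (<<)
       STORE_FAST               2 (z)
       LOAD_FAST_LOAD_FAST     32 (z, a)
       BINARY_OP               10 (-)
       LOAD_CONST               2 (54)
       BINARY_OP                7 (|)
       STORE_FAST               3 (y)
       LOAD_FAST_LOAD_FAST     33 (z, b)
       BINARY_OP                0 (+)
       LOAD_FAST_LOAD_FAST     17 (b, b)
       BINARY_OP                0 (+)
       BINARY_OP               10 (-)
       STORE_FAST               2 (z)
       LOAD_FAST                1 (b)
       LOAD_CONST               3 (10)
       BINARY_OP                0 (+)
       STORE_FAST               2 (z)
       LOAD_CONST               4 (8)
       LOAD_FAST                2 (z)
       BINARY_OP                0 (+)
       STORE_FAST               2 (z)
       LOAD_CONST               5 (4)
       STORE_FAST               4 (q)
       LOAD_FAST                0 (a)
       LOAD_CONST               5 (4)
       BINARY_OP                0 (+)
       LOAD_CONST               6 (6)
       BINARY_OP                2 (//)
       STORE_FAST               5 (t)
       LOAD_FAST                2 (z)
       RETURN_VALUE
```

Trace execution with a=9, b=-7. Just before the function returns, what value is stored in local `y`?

LOAD_FAST b → push -7. Stack: [-7]
LOAD_CONST → push 3. Stack: [-7, 3]
BINARY_OP << → -7 << 3 = -56. Stack: [-56]
STORE_FAST z → z=-56. Stack: []
LOAD_FAST_LOAD_FAST z,a → push -56,9. Stack: [-56, 9]
BINARY_OP - → -56 - 9 = -65. Stack: [-65]
LOAD_CONST → push 54. Stack: [-65, 54]
BINARY_OP | → -65 | 54 = -65. Stack: [-65]
STORE_FAST y → y=-65. Stack: []
LOAD_FAST_LOAD_FAST z,b → push -56,-7. Stack: [-56, -7]
BINARY_OP + → -56 + -7 = -63. Stack: [-63]
LOAD_FAST_LOAD_FAST b,b → push -7,-7. Stack: [-63, -7, -7]
BINARY_OP + → -7 + -7 = -14. Stack: [-63, -14]
BINARY_OP - → -63 - -14 = -49. Stack: [-49]
STORE_FAST z → z=-49. Stack: []
LOAD_FAST b → push -7. Stack: [-7]
LOAD_CONST → push 10. Stack: [-7, 10]
BINARY_OP + → -7 + 10 = 3. Stack: [3]
STORE_FAST z → z=3. Stack: []
LOAD_CONST → push 8. Stack: [8]
LOAD_FAST z → push 3. Stack: [8, 3]
BINARY_OP + → 8 + 3 = 11. Stack: [11]
STORE_FAST z → z=11. Stack: []
LOAD_CONST → push 4. Stack: [4]
STORE_FAST q → q=4. Stack: []
LOAD_FAST a → push 9. Stack: [9]
LOAD_CONST → push 4. Stack: [9, 4]
BINARY_OP + → 9 + 4 = 13. Stack: [13]
LOAD_CONST → push 6. Stack: [13, 6]
BINARY_OP // → 13 // 6 = 2. Stack: [2]
STORE_FAST t → t=2. Stack: []
LOAD_FAST z → push 11. Stack: [11]
RETURN_VALUE → return 11.

-65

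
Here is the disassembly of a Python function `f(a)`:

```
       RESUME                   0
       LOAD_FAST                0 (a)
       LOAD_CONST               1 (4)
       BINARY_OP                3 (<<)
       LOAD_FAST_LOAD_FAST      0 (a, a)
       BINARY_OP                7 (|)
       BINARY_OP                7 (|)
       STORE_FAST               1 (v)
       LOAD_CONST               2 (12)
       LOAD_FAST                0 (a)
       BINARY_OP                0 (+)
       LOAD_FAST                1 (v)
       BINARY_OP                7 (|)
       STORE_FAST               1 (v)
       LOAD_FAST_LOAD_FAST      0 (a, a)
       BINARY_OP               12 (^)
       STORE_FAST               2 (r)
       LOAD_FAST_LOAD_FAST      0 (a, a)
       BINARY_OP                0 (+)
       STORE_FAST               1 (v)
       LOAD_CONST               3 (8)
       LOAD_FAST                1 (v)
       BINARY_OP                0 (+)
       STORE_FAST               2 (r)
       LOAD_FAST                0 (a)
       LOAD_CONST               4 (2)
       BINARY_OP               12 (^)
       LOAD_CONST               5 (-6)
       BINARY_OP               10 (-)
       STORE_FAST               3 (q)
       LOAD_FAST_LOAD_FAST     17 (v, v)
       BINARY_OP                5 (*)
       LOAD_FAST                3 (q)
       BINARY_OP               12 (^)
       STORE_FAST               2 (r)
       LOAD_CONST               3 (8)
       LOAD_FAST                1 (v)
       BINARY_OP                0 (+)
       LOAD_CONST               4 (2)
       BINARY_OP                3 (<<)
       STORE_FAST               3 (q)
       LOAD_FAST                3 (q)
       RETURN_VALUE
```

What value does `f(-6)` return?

-16

LOAD_FAST a → push -6. Stack: [-6]
LOAD_CONST → push 4. Stack: [-6, 4]
BINARY_OP << → -6 << 4 = -96. Stack: [-96]
LOAD_FAST_LOAD_FAST a,a → push -6,-6. Stack: [-96, -6, -6]
BINARY_OP | → -6 | -6 = -6. Stack: [-96, -6]
BINARY_OP | → -96 | -6 = -6. Stack: [-6]
STORE_FAST v → v=-6. Stack: []
LOAD_CONST → push 12. Stack: [12]
LOAD_FAST a → push -6. Stack: [12, -6]
BINARY_OP + → 12 + -6 = 6. Stack: [6]
LOAD_FAST v → push -6. Stack: [6, -6]
BINARY_OP | → 6 | -6 = -2. Stack: [-2]
STORE_FAST v → v=-2. Stack: []
LOAD_FAST_LOAD_FAST a,a → push -6,-6. Stack: [-6, -6]
BINARY_OP ^ → -6 ^ -6 = 0. Stack: [0]
STORE_FAST r → r=0. Stack: []
LOAD_FAST_LOAD_FAST a,a → push -6,-6. Stack: [-6, -6]
BINARY_OP + → -6 + -6 = -12. Stack: [-12]
STORE_FAST v → v=-12. Stack: []
LOAD_CONST → push 8. Stack: [8]
LOAD_FAST v → push -12. Stack: [8, -12]
BINARY_OP + → 8 + -12 = -4. Stack: [-4]
STORE_FAST r → r=-4. Stack: []
LOAD_FAST a → push -6. Stack: [-6]
LOAD_CONST → push 2. Stack: [-6, 2]
BINARY_OP ^ → -6 ^ 2 = -8. Stack: [-8]
LOAD_CONST → push -6. Stack: [-8, -6]
BINARY_OP - → -8 - -6 = -2. Stack: [-2]
STORE_FAST q → q=-2. Stack: []
LOAD_FAST_LOAD_FAST v,v → push -12,-12. Stack: [-12, -12]
BINARY_OP * → -12 * -12 = 144. Stack: [144]
LOAD_FAST q → push -2. Stack: [144, -2]
BINARY_OP ^ → 144 ^ -2 = -146. Stack: [-146]
STORE_FAST r → r=-146. Stack: []
LOAD_CONST → push 8. Stack: [8]
LOAD_FAST v → push -12. Stack: [8, -12]
BINARY_OP + → 8 + -12 = -4. Stack: [-4]
LOAD_CONST → push 2. Stack: [-4, 2]
BINARY_OP << → -4 << 2 = -16. Stack: [-16]
STORE_FAST q → q=-16. Stack: []
LOAD_FAST q → push -16. Stack: [-16]
RETURN_VALUE → return -16.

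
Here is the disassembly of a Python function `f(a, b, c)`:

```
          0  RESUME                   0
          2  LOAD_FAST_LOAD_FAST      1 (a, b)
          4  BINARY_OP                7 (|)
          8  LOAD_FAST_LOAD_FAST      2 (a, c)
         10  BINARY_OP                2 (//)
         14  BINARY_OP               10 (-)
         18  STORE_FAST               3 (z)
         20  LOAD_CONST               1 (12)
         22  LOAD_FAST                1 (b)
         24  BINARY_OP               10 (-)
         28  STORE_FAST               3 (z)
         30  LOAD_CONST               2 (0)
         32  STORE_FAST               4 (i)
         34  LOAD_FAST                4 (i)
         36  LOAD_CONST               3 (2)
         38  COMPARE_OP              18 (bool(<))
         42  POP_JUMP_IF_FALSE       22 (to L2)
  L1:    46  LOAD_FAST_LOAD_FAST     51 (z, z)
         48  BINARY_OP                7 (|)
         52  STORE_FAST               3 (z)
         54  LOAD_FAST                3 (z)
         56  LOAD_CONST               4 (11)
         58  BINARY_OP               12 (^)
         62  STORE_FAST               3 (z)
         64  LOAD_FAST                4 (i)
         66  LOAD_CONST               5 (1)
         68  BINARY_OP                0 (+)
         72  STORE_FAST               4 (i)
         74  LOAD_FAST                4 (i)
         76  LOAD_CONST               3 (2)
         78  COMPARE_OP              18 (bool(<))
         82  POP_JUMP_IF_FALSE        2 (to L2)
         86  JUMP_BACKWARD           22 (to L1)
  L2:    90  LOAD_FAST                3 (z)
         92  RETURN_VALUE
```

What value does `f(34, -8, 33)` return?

LOAD_FAST_LOAD_FAST a,b → push 34,-8. Stack: [34, -8]
BINARY_OP | → 34 | -8 = -6. Stack: [-6]
LOAD_FAST_LOAD_FAST a,c → push 34,33. Stack: [-6, 34, 33]
BINARY_OP // → 34 // 33 = 1. Stack: [-6, 1]
BINARY_OP - → -6 - 1 = -7. Stack: [-7]
STORE_FAST z → z=-7. Stack: []
LOAD_CONST → push 12. Stack: [12]
LOAD_FAST b → push -8. Stack: [12, -8]
BINARY_OP - → 12 - -8 = 20. Stack: [20]
STORE_FAST z → z=20. Stack: []
LOAD_CONST → push 0. Stack: [0]
STORE_FAST i → i=0. Stack: []
LOAD_FAST i → push 0. Stack: [0]
LOAD_CONST → push 2. Stack: [0, 2]
COMPARE_OP bool(<) → 0 vs 2 = True. Stack: [True]
POP_JUMP_IF_FALSE → pop True; no jump. Stack: []
LOAD_FAST_LOAD_FAST z,z → push 20,20. Stack: [20, 20]
BINARY_OP | → 20 | 20 = 20. Stack: [20]
STORE_FAST z → z=20. Stack: []
LOAD_FAST z → push 20. Stack: [20]
LOAD_CONST → push 11. Stack: [20, 11]
BINARY_OP ^ → 20 ^ 11 = 31. Stack: [31]
STORE_FAST z → z=31. Stack: []
LOAD_FAST i → push 0. Stack: [0]
LOAD_CONST → push 1. Stack: [0, 1]
BINARY_OP + → 0 + 1 = 1. Stack: [1]
STORE_FAST i → i=1. Stack: []
LOAD_FAST i → push 1. Stack: [1]
LOAD_CONST → push 2. Stack: [1, 2]
COMPARE_OP bool(<) → 1 vs 2 = True. Stack: [True]
POP_JUMP_IF_FALSE → pop True; no jump. Stack: []
LOAD_FAST_LOAD_FAST z,z → push 31,31. Stack: [31, 31]
BINARY_OP | → 31 | 31 = 31. Stack: [31]
STORE_FAST z → z=31. Stack: []
LOAD_FAST z → push 31. Stack: [31]
LOAD_CONST → push 11. Stack: [31, 11]
BINARY_OP ^ → 31 ^ 11 = 20. Stack: [20]
STORE_FAST z → z=20. Stack: []
LOAD_FAST i → push 1. Stack: [1]
LOAD_CONST → push 1. Stack: [1, 1]
BINARY_OP + → 1 + 1 = 2. Stack: [2]
STORE_FAST i → i=2. Stack: []
LOAD_FAST i → push 2. Stack: [2]
LOAD_CONST → push 2. Stack: [2, 2]
COMPARE_OP bool(<) → 2 vs 2 = False. Stack: [False]
POP_JUMP_IF_FALSE → pop False; jump. Stack: []
LOAD_FAST z → push 20. Stack: [20]
RETURN_VALUE → return 20.

20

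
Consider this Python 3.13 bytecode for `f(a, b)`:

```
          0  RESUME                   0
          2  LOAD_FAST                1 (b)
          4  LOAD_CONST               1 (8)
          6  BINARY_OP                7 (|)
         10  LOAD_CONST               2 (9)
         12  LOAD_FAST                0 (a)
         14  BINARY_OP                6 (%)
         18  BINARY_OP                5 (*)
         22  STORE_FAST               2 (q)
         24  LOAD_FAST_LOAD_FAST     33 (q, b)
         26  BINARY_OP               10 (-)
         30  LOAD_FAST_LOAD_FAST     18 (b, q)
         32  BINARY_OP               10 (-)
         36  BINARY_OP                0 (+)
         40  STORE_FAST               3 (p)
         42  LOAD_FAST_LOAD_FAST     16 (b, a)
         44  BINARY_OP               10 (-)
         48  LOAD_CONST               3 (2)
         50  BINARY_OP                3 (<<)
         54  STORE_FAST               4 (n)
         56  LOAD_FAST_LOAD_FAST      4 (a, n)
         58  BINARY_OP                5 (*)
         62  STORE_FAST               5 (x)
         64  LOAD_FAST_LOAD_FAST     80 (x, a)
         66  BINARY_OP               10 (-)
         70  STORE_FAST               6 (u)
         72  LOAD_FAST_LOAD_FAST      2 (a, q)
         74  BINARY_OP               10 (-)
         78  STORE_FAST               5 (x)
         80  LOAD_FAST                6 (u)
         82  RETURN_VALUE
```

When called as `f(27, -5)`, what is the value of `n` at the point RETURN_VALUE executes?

LOAD_FAST b → push -5. Stack: [-5]
LOAD_CONST → push 8. Stack: [-5, 8]
BINARY_OP | → -5 | 8 = -5. Stack: [-5]
LOAD_CONST → push 9. Stack: [-5, 9]
LOAD_FAST a → push 27. Stack: [-5, 9, 27]
BINARY_OP % → 9 % 27 = 9. Stack: [-5, 9]
BINARY_OP * → -5 * 9 = -45. Stack: [-45]
STORE_FAST q → q=-45. Stack: []
LOAD_FAST_LOAD_FAST q,b → push -45,-5. Stack: [-45, -5]
BINARY_OP - → -45 - -5 = -40. Stack: [-40]
LOAD_FAST_LOAD_FAST b,q → push -5,-45. Stack: [-40, -5, -45]
BINARY_OP - → -5 - -45 = 40. Stack: [-40, 40]
BINARY_OP + → -40 + 40 = 0. Stack: [0]
STORE_FAST p → p=0. Stack: []
LOAD_FAST_LOAD_FAST b,a → push -5,27. Stack: [-5, 27]
BINARY_OP - → -5 - 27 = -32. Stack: [-32]
LOAD_CONST → push 2. Stack: [-32, 2]
BINARY_OP << → -32 << 2 = -128. Stack: [-128]
STORE_FAST n → n=-128. Stack: []
LOAD_FAST_LOAD_FAST a,n → push 27,-128. Stack: [27, -128]
BINARY_OP * → 27 * -128 = -3456. Stack: [-3456]
STORE_FAST x → x=-3456. Stack: []
LOAD_FAST_LOAD_FAST x,a → push -3456,27. Stack: [-3456, 27]
BINARY_OP - → -3456 - 27 = -3483. Stack: [-3483]
STORE_FAST u → u=-3483. Stack: []
LOAD_FAST_LOAD_FAST a,q → push 27,-45. Stack: [27, -45]
BINARY_OP - → 27 - -45 = 72. Stack: [72]
STORE_FAST x → x=72. Stack: []
LOAD_FAST u → push -3483. Stack: [-3483]
RETURN_VALUE → return -3483.

-128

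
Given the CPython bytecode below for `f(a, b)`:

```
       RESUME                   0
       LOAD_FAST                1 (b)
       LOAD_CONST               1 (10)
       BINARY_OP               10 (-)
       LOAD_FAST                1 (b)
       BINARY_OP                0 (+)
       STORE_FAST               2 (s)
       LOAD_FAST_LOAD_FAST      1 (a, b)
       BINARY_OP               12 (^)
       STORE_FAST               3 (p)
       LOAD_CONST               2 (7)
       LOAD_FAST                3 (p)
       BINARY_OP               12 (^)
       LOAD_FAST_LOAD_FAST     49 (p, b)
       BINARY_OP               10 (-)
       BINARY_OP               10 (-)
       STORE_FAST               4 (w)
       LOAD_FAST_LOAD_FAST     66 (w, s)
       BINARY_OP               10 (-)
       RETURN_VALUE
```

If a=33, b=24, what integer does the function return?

-9

LOAD_FAST b → push 24. Stack: [24]
LOAD_CONST → push 10. Stack: [24, 10]
BINARY_OP - → 24 - 10 = 14. Stack: [14]
LOAD_FAST b → push 24. Stack: [14, 24]
BINARY_OP + → 14 + 24 = 38. Stack: [38]
STORE_FAST s → s=38. Stack: []
LOAD_FAST_LOAD_FAST a,b → push 33,24. Stack: [33, 24]
BINARY_OP ^ → 33 ^ 24 = 57. Stack: [57]
STORE_FAST p → p=57. Stack: []
LOAD_CONST → push 7. Stack: [7]
LOAD_FAST p → push 57. Stack: [7, 57]
BINARY_OP ^ → 7 ^ 57 = 62. Stack: [62]
LOAD_FAST_LOAD_FAST p,b → push 57,24. Stack: [62, 57, 24]
BINARY_OP - → 57 - 24 = 33. Stack: [62, 33]
BINARY_OP - → 62 - 33 = 29. Stack: [29]
STORE_FAST w → w=29. Stack: []
LOAD_FAST_LOAD_FAST w,s → push 29,38. Stack: [29, 38]
BINARY_OP - → 29 - 38 = -9. Stack: [-9]
RETURN_VALUE → return -9.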